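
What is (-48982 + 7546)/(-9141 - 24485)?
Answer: 20718/16813 ≈ 1.2323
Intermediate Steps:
(-48982 + 7546)/(-9141 - 24485) = -41436/(-33626) = -41436*(-1/33626) = 20718/16813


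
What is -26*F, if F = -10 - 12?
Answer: 572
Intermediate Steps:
F = -22
-26*F = -26*(-22) = 572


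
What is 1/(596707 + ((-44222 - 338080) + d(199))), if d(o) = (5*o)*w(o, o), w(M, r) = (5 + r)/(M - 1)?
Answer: 33/7109195 ≈ 4.6419e-6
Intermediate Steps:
w(M, r) = (5 + r)/(-1 + M)
d(o) = 5*o*(5 + o)/(-1 + o) (d(o) = (5*o)*((5 + o)/(-1 + o)) = 5*o*(5 + o)/(-1 + o))
1/(596707 + ((-44222 - 338080) + d(199))) = 1/(596707 + ((-44222 - 338080) + 5*199*(5 + 199)/(-1 + 199))) = 1/(596707 + (-382302 + 5*199*204/198)) = 1/(596707 + (-382302 + 5*199*(1/198)*204)) = 1/(596707 + (-382302 + 33830/33)) = 1/(596707 - 12582136/33) = 1/(7109195/33) = 33/7109195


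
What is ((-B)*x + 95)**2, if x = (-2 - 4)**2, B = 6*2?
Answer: 113569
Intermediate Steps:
B = 12
x = 36 (x = (-6)**2 = 36)
((-B)*x + 95)**2 = (-1*12*36 + 95)**2 = (-12*36 + 95)**2 = (-432 + 95)**2 = (-337)**2 = 113569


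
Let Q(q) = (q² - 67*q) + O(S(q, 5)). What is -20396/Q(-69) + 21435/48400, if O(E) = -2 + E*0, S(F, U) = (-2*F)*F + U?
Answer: -78606323/45408880 ≈ -1.7311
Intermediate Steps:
S(F, U) = U - 2*F² (S(F, U) = -2*F² + U = U - 2*F²)
O(E) = -2 (O(E) = -2 + 0 = -2)
Q(q) = -2 + q² - 67*q (Q(q) = (q² - 67*q) - 2 = -2 + q² - 67*q)
-20396/Q(-69) + 21435/48400 = -20396/(-2 + (-69)² - 67*(-69)) + 21435/48400 = -20396/(-2 + 4761 + 4623) + 21435*(1/48400) = -20396/9382 + 4287/9680 = -20396*1/9382 + 4287/9680 = -10198/4691 + 4287/9680 = -78606323/45408880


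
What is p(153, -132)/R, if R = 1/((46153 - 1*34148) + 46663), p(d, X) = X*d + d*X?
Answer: -2369717856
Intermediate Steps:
p(d, X) = 2*X*d (p(d, X) = X*d + X*d = 2*X*d)
R = 1/58668 (R = 1/((46153 - 34148) + 46663) = 1/(12005 + 46663) = 1/58668 ≈ 1.7045e-5)
p(153, -132)/R = (2*(-132)*153)/(1/58668) = -40392*58668 = -2369717856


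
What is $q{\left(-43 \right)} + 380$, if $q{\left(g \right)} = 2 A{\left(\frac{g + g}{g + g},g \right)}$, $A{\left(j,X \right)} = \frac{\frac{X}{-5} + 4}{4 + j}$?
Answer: $\frac{9626}{25} \approx 385.04$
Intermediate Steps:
$A{\left(j,X \right)} = \frac{4 - \frac{X}{5}}{4 + j}$ ($A{\left(j,X \right)} = \frac{X \left(- \frac{1}{5}\right) + 4}{4 + j} = \frac{- \frac{X}{5} + 4}{4 + j} = \frac{4 - \frac{X}{5}}{4 + j}$)
$q{\left(g \right)} = \frac{8}{5} - \frac{2 g}{25}$ ($q{\left(g \right)} = 2 \frac{20 - g}{5 \left(4 + \frac{g + g}{g + g}\right)} = 2 \frac{20 - g}{5 \left(4 + \frac{2 g}{2 g}\right)} = 2 \frac{20 - g}{5 \left(4 + 2 g \frac{1}{2 g}\right)} = 2 \frac{20 - g}{5 \left(4 + 1\right)} = 2 \frac{20 - g}{5 \cdot 5} = 2 \cdot \frac{1}{5} \cdot \frac{1}{5} \left(20 - g\right) = 2 \left(\frac{4}{5} - \frac{g}{25}\right) = \frac{8}{5} - \frac{2 g}{25}$)
$q{\left(-43 \right)} + 380 = \left(\frac{8}{5} - - \frac{86}{25}\right) + 380 = \left(\frac{8}{5} + \frac{86}{25}\right) + 380 = \frac{126}{25} + 380 = \frac{9626}{25}$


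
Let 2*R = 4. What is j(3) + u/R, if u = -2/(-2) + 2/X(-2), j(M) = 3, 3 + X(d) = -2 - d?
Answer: 19/6 ≈ 3.1667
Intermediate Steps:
X(d) = -5 - d (X(d) = -3 + (-2 - d) = -5 - d)
R = 2 (R = (½)*4 = 2)
u = ⅓ (u = -2/(-2) + 2/(-5 - 1*(-2)) = -2*(-½) + 2/(-5 + 2) = 1 + 2/(-3) = 1 + 2*(-⅓) = 1 - ⅔ = ⅓ ≈ 0.33333)
j(3) + u/R = 3 + (⅓)/2 = 3 + (⅓)*(½) = 3 + ⅙ = 19/6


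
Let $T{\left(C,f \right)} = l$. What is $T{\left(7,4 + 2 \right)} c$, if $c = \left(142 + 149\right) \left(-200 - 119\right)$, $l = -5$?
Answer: $464145$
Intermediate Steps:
$T{\left(C,f \right)} = -5$
$c = -92829$ ($c = 291 \left(-319\right) = -92829$)
$T{\left(7,4 + 2 \right)} c = \left(-5\right) \left(-92829\right) = 464145$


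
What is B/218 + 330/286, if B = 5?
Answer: 3335/2834 ≈ 1.1768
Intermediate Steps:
B/218 + 330/286 = 5/218 + 330/286 = 5*(1/218) + 330*(1/286) = 5/218 + 15/13 = 3335/2834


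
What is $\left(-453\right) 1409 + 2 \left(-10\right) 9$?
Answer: $-638457$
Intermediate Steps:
$\left(-453\right) 1409 + 2 \left(-10\right) 9 = -638277 - 180 = -638457$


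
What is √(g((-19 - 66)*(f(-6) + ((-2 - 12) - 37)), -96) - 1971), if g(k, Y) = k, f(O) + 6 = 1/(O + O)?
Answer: √103719/6 ≈ 53.676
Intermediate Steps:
f(O) = -6 + 1/(2*O) (f(O) = -6 + 1/(O + O) = -6 + 1/(2*O))
√(g((-19 - 66)*(f(-6) + ((-2 - 12) - 37)), -96) - 1971) = √((-19 - 66)*((-6 + (½)/(-6)) + ((-2 - 12) - 37)) - 1971) = √(-85*((-6 + (½)*(-⅙)) + (-14 - 37)) - 1971) = √(-85*((-6 - 1/12) - 51) - 1971) = √(-85*(-73/12 - 51) - 1971) = √(-85*(-685/12) - 1971) = √(58225/12 - 1971) = √(34573/12) = √103719/6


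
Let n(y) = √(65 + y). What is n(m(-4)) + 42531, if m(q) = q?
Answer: 42531 + √61 ≈ 42539.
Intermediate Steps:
n(m(-4)) + 42531 = √(65 - 4) + 42531 = √61 + 42531 = 42531 + √61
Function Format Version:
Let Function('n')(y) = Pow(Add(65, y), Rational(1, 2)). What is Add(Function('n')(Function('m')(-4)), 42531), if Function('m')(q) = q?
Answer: Add(42531, Pow(61, Rational(1, 2))) ≈ 42539.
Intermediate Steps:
Add(Function('n')(Function('m')(-4)), 42531) = Add(Pow(Add(65, -4), Rational(1, 2)), 42531) = Add(Pow(61, Rational(1, 2)), 42531) = Add(42531, Pow(61, Rational(1, 2)))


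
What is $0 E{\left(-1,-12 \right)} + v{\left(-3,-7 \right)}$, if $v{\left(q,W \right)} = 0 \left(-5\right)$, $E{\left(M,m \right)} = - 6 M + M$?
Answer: $0$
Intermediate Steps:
$E{\left(M,m \right)} = - 5 M$
$v{\left(q,W \right)} = 0$
$0 E{\left(-1,-12 \right)} + v{\left(-3,-7 \right)} = 0 \left(\left(-5\right) \left(-1\right)\right) + 0 = 0 \cdot 5 + 0 = 0 + 0 = 0$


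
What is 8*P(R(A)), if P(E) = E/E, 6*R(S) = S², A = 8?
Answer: 8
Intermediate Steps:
R(S) = S²/6
P(E) = 1
8*P(R(A)) = 8*1 = 8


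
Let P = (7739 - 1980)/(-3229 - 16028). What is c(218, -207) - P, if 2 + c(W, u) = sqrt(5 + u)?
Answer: -32755/19257 + I*sqrt(202) ≈ -1.7009 + 14.213*I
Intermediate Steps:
c(W, u) = -2 + sqrt(5 + u)
P = -5759/19257 (P = 5759/(-19257) = 5759*(-1/19257) = -5759/19257 ≈ -0.29906)
c(218, -207) - P = (-2 + sqrt(5 - 207)) - 1*(-5759/19257) = (-2 + sqrt(-202)) + 5759/19257 = (-2 + I*sqrt(202)) + 5759/19257 = -32755/19257 + I*sqrt(202)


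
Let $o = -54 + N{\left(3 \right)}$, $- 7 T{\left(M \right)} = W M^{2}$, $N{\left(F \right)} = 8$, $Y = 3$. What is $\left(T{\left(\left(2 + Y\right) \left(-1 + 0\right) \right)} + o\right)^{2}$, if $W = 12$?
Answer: $\frac{386884}{49} \approx 7895.6$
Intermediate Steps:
$T{\left(M \right)} = - \frac{12 M^{2}}{7}$
$o = -46$ ($o = -54 + 8 = -46$)
$\left(T{\left(\left(2 + Y\right) \left(-1 + 0\right) \right)} + o\right)^{2} = \left(- \frac{12 \left(\left(2 + 3\right) \left(-1 + 0\right)\right)^{2}}{7} - 46\right)^{2} = \left(- \frac{12 \left(5 \left(-1\right)\right)^{2}}{7} - 46\right)^{2} = \left(- \frac{12 \left(-5\right)^{2}}{7} - 46\right)^{2} = \left(\left(- \frac{12}{7}\right) 25 - 46\right)^{2} = \left(- \frac{300}{7} - 46\right)^{2} = \left(- \frac{622}{7}\right)^{2} = \frac{386884}{49}$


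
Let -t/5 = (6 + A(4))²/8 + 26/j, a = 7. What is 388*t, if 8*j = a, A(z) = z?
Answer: -573270/7 ≈ -81896.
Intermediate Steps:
j = 7/8 (j = (⅛)*7 = 7/8 ≈ 0.87500)
t = -2955/14 (t = -5*((6 + 4)²/8 + 26/(7/8)) = -5*(10²*(⅛) + 26*(8/7)) = -5*(100*(⅛) + 208/7) = -5*(25/2 + 208/7) = -5*591/14 = -2955/14 ≈ -211.07)
388*t = 388*(-2955/14) = -573270/7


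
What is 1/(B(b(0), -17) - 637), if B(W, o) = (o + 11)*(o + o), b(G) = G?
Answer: -1/433 ≈ -0.0023095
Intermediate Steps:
B(W, o) = 2*o*(11 + o) (B(W, o) = (11 + o)*(2*o) = 2*o*(11 + o))
1/(B(b(0), -17) - 637) = 1/(2*(-17)*(11 - 17) - 637) = 1/(2*(-17)*(-6) - 637) = 1/(204 - 637) = 1/(-433) = -1/433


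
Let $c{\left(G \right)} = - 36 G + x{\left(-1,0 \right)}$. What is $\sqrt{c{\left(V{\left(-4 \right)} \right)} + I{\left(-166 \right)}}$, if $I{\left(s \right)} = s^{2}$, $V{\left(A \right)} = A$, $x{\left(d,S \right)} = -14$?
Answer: $\sqrt{27686} \approx 166.39$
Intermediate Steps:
$c{\left(G \right)} = -14 - 36 G$ ($c{\left(G \right)} = - 36 G - 14 = -14 - 36 G$)
$\sqrt{c{\left(V{\left(-4 \right)} \right)} + I{\left(-166 \right)}} = \sqrt{\left(-14 - -144\right) + \left(-166\right)^{2}} = \sqrt{\left(-14 + 144\right) + 27556} = \sqrt{130 + 27556} = \sqrt{27686}$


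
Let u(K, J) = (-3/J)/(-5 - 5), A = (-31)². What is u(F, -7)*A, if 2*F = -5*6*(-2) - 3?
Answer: -2883/70 ≈ -41.186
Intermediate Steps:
A = 961
F = 57/2 (F = (-5*6*(-2) - 3)/2 = (-30*(-2) - 3)/2 = (60 - 3)/2 = (½)*57 = 57/2 ≈ 28.500)
u(K, J) = 3/(10*J) (u(K, J) = (-3/J)/(-10) = -(-3)/(10*J) = 3/(10*J))
u(F, -7)*A = ((3/10)/(-7))*961 = ((3/10)*(-⅐))*961 = -3/70*961 = -2883/70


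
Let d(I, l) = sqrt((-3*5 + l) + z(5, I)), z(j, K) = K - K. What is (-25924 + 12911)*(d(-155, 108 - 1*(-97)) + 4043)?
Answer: -52611559 - 13013*sqrt(190) ≈ -5.2791e+7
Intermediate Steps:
z(j, K) = 0
d(I, l) = sqrt(-15 + l) (d(I, l) = sqrt((-3*5 + l) + 0) = sqrt((-15 + l) + 0) = sqrt(-15 + l))
(-25924 + 12911)*(d(-155, 108 - 1*(-97)) + 4043) = (-25924 + 12911)*(sqrt(-15 + (108 - 1*(-97))) + 4043) = -13013*(sqrt(-15 + (108 + 97)) + 4043) = -13013*(sqrt(-15 + 205) + 4043) = -13013*(sqrt(190) + 4043) = -13013*(4043 + sqrt(190)) = -52611559 - 13013*sqrt(190)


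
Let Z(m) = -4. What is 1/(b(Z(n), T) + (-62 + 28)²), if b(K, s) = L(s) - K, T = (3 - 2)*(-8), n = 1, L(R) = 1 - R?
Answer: 1/1169 ≈ 0.00085543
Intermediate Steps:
T = -8 (T = 1*(-8) = -8)
b(K, s) = 1 - K - s (b(K, s) = (1 - s) - K = 1 - K - s)
1/(b(Z(n), T) + (-62 + 28)²) = 1/((1 - 1*(-4) - 1*(-8)) + (-62 + 28)²) = 1/((1 + 4 + 8) + (-34)²) = 1/(13 + 1156) = 1/1169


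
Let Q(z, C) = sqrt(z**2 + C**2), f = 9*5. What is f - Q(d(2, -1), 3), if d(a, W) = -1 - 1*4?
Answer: 45 - sqrt(34) ≈ 39.169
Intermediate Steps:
d(a, W) = -5 (d(a, W) = -1 - 4 = -5)
f = 45
Q(z, C) = sqrt(C**2 + z**2)
f - Q(d(2, -1), 3) = 45 - sqrt(3**2 + (-5)**2) = 45 - sqrt(9 + 25) = 45 - sqrt(34)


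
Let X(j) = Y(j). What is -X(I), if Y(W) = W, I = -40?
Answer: 40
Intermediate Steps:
X(j) = j
-X(I) = -1*(-40) = 40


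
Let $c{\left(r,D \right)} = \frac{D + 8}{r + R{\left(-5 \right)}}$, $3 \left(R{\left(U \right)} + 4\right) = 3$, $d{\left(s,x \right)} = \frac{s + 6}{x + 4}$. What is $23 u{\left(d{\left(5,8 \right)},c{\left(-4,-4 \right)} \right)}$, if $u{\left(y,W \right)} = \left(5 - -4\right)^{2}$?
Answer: $1863$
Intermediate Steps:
$d{\left(s,x \right)} = \frac{6 + s}{4 + x}$
$R{\left(U \right)} = -3$ ($R{\left(U \right)} = -4 + \frac{1}{3} \cdot 3 = -4 + 1 = -3$)
$c{\left(r,D \right)} = \frac{8 + D}{-3 + r}$ ($c{\left(r,D \right)} = \frac{D + 8}{r - 3} = \frac{8 + D}{-3 + r}$)
$u{\left(y,W \right)} = 81$ ($u{\left(y,W \right)} = \left(5 + \left(-1 + 5\right)\right)^{2} = \left(5 + 4\right)^{2} = 9^{2} = 81$)
$23 u{\left(d{\left(5,8 \right)},c{\left(-4,-4 \right)} \right)} = 23 \cdot 81 = 1863$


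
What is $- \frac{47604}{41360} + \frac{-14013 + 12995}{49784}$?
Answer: $- \frac{18843922}{16086455} \approx -1.1714$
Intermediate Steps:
$- \frac{47604}{41360} + \frac{-14013 + 12995}{49784} = \left(-47604\right) \frac{1}{41360} - \frac{509}{24892} = - \frac{11901}{10340} - \frac{509}{24892} = - \frac{18843922}{16086455}$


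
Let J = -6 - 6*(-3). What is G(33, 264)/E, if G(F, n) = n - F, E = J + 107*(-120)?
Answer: -77/4276 ≈ -0.018007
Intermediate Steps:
J = 12 (J = -6 + 18 = 12)
E = -12828 (E = 12 + 107*(-120) = 12 - 12840 = -12828)
G(33, 264)/E = (264 - 1*33)/(-12828) = (264 - 33)*(-1/12828) = 231*(-1/12828) = -77/4276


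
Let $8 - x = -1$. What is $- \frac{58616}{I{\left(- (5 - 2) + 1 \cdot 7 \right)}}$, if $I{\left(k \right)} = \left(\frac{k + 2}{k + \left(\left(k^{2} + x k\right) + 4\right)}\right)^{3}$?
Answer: $-58616000$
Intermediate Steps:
$x = 9$ ($x = 8 - -1 = 8 + 1 = 9$)
$I{\left(k \right)} = \frac{\left(2 + k\right)^{3}}{\left(4 + k^{2} + 10 k\right)^{3}}$ ($I{\left(k \right)} = \left(\frac{k + 2}{k + \left(\left(k^{2} + 9 k\right) + 4\right)}\right)^{3} = \left(\frac{2 + k}{k + \left(4 + k^{2} + 9 k\right)}\right)^{3} = \left(\frac{2 + k}{4 + k^{2} + 10 k}\right)^{3} = \frac{\left(2 + k\right)^{3}}{\left(4 + k^{2} + 10 k\right)^{3}}$)
$- \frac{58616}{I{\left(- (5 - 2) + 1 \cdot 7 \right)}} = - \frac{58616}{\left(2 + \left(- (5 - 2) + 1 \cdot 7\right)\right)^{3} \frac{1}{\left(4 + \left(- (5 - 2) + 1 \cdot 7\right)^{2} + 10 \left(- (5 - 2) + 1 \cdot 7\right)\right)^{3}}} = - \frac{58616}{\left(2 + \left(\left(-1\right) 3 + 7\right)\right)^{3} \frac{1}{\left(4 + \left(\left(-1\right) 3 + 7\right)^{2} + 10 \left(\left(-1\right) 3 + 7\right)\right)^{3}}} = - \frac{58616}{\left(2 + \left(-3 + 7\right)\right)^{3} \frac{1}{\left(4 + \left(-3 + 7\right)^{2} + 10 \left(-3 + 7\right)\right)^{3}}} = - \frac{58616}{\left(2 + 4\right)^{3} \frac{1}{\left(4 + 4^{2} + 10 \cdot 4\right)^{3}}} = - \frac{58616}{6^{3} \frac{1}{\left(4 + 16 + 40\right)^{3}}} = - \frac{58616}{216 \cdot \frac{1}{216000}} = - 58616 \frac{1}{\frac{1}{1000}} = \left(-58616\right) 1000 = -58616000$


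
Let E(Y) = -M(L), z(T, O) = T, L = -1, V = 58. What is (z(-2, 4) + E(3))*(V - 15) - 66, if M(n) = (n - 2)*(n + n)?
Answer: -410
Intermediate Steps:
M(n) = 2*n*(-2 + n) (M(n) = (-2 + n)*(2*n) = 2*n*(-2 + n))
E(Y) = -6 (E(Y) = -2*(-1)*(-2 - 1) = -2*(-1)*(-3) = -1*6 = -6)
(z(-2, 4) + E(3))*(V - 15) - 66 = (-2 - 6)*(58 - 15) - 66 = -8*43 - 66 = -344 - 66 = -410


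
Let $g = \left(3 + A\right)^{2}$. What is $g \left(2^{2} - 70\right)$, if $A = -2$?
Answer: $-66$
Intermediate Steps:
$g = 1$ ($g = \left(3 - 2\right)^{2} = 1^{2} = 1$)
$g \left(2^{2} - 70\right) = 1 \left(2^{2} - 70\right) = 1 \left(4 - 70\right) = 1 \left(-66\right) = -66$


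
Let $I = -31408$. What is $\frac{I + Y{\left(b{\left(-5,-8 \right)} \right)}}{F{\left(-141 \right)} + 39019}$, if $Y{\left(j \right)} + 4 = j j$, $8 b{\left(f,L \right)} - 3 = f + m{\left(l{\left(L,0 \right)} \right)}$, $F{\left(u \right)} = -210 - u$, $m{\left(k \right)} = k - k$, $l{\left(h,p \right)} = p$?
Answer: $- \frac{502591}{623200} \approx -0.80647$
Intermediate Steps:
$m{\left(k \right)} = 0$
$b{\left(f,L \right)} = \frac{3}{8} + \frac{f}{8}$ ($b{\left(f,L \right)} = \frac{3}{8} + \frac{f + 0}{8} = \frac{3}{8} + \frac{f}{8}$)
$Y{\left(j \right)} = -4 + j^{2}$ ($Y{\left(j \right)} = -4 + j j = -4 + j^{2}$)
$\frac{I + Y{\left(b{\left(-5,-8 \right)} \right)}}{F{\left(-141 \right)} + 39019} = \frac{-31408 - \left(4 - \left(\frac{3}{8} + \frac{1}{8} \left(-5\right)\right)^{2}\right)}{\left(-210 - -141\right) + 39019} = \frac{-31408 - \left(4 - \left(\frac{3}{8} - \frac{5}{8}\right)^{2}\right)}{\left(-210 + 141\right) + 39019} = \frac{-31408 - \left(4 - \left(- \frac{1}{4}\right)^{2}\right)}{-69 + 39019} = \frac{-31408 + \left(-4 + \frac{1}{16}\right)}{38950} = \left(-31408 - \frac{63}{16}\right) \frac{1}{38950} = \left(- \frac{502591}{16}\right) \frac{1}{38950} = - \frac{502591}{623200}$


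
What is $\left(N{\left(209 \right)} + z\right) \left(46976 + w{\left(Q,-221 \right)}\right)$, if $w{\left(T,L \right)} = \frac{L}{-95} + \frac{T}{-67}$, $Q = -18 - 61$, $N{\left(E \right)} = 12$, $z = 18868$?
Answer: $\frac{1129116708352}{1273} \approx 8.8697 \cdot 10^{8}$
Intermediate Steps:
$Q = -79$
$w{\left(T,L \right)} = - \frac{T}{67} - \frac{L}{95}$ ($w{\left(T,L \right)} = L \left(- \frac{1}{95}\right) + T \left(- \frac{1}{67}\right) = - \frac{L}{95} - \frac{T}{67} = - \frac{T}{67} - \frac{L}{95}$)
$\left(N{\left(209 \right)} + z\right) \left(46976 + w{\left(Q,-221 \right)}\right) = \left(12 + 18868\right) \left(46976 - - \frac{22312}{6365}\right) = 18880 \left(46976 + \left(\frac{79}{67} + \frac{221}{95}\right)\right) = 18880 \left(46976 + \frac{22312}{6365}\right) = 18880 \cdot \frac{299024552}{6365} = \frac{1129116708352}{1273}$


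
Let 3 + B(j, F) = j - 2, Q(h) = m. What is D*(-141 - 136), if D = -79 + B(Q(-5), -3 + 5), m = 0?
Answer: 23268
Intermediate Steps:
Q(h) = 0
B(j, F) = -5 + j (B(j, F) = -3 + (j - 2) = -3 + (-2 + j) = -5 + j)
D = -84 (D = -79 + (-5 + 0) = -79 - 5 = -84)
D*(-141 - 136) = -84*(-141 - 136) = -84*(-277) = 23268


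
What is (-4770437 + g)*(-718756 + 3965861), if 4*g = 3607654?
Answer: -25123003998935/2 ≈ -1.2562e+13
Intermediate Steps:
g = 1803827/2 (g = (¼)*3607654 = 1803827/2 ≈ 9.0191e+5)
(-4770437 + g)*(-718756 + 3965861) = (-4770437 + 1803827/2)*(-718756 + 3965861) = -7737047/2*3247105 = -25123003998935/2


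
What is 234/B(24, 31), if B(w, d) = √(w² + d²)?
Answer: 234*√1537/1537 ≈ 5.9687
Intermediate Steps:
B(w, d) = √(d² + w²)
234/B(24, 31) = 234/(√(31² + 24²)) = 234/(√(961 + 576)) = 234/(√1537) = 234*(√1537/1537) = 234*√1537/1537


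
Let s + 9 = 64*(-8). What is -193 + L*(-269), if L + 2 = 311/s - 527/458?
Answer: 194497555/238618 ≈ 815.10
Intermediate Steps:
s = -521 (s = -9 + 64*(-8) = -9 - 512 = -521)
L = -894241/238618 (L = -2 + (311/(-521) - 527/458) = -2 + (311*(-1/521) - 527*1/458) = -2 + (-311/521 - 527/458) = -2 - 417005/238618 = -894241/238618 ≈ -3.7476)
-193 + L*(-269) = -193 - 894241/238618*(-269) = -193 + 240550829/238618 = 194497555/238618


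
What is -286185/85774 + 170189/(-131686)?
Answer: -13071087299/2823808741 ≈ -4.6289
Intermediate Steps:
-286185/85774 + 170189/(-131686) = -286185*1/85774 + 170189*(-1/131686) = -286185/85774 - 170189/131686 = -13071087299/2823808741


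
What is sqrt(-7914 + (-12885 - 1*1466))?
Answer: I*sqrt(22265) ≈ 149.21*I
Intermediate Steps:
sqrt(-7914 + (-12885 - 1*1466)) = sqrt(-7914 + (-12885 - 1466)) = sqrt(-7914 - 14351) = sqrt(-22265) = I*sqrt(22265)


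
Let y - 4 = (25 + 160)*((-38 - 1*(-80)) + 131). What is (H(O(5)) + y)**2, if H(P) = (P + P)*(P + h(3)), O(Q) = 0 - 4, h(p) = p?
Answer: 1025088289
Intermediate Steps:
O(Q) = -4
H(P) = 2*P*(3 + P) (H(P) = (P + P)*(P + 3) = (2*P)*(3 + P) = 2*P*(3 + P))
y = 32009 (y = 4 + (25 + 160)*((-38 - 1*(-80)) + 131) = 4 + 185*((-38 + 80) + 131) = 4 + 185*(42 + 131) = 4 + 185*173 = 4 + 32005 = 32009)
(H(O(5)) + y)**2 = (2*(-4)*(3 - 4) + 32009)**2 = (2*(-4)*(-1) + 32009)**2 = (8 + 32009)**2 = 32017**2 = 1025088289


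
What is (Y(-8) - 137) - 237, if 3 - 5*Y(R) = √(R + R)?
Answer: -1867/5 - 4*I/5 ≈ -373.4 - 0.8*I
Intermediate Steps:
Y(R) = ⅗ - √2*√R/5 (Y(R) = ⅗ - √(R + R)/5 = ⅗ - √2*√R/5)
(Y(-8) - 137) - 237 = ((⅗ - √2*√(-8)/5) - 137) - 237 = ((⅗ - √2*2*I*√2/5) - 137) - 237 = ((⅗ - 4*I/5) - 137) - 237 = (-682/5 - 4*I/5) - 237 = -1867/5 - 4*I/5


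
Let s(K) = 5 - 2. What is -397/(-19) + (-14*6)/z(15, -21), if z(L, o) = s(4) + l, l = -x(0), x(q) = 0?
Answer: -135/19 ≈ -7.1053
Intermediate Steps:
s(K) = 3
l = 0 (l = -1*0 = 0)
z(L, o) = 3 (z(L, o) = 3 + 0 = 3)
-397/(-19) + (-14*6)/z(15, -21) = -397/(-19) - 14*6/3 = -397*(-1/19) - 84*1/3 = 397/19 - 28 = -135/19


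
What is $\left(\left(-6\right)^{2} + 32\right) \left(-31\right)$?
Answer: $-2108$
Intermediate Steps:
$\left(\left(-6\right)^{2} + 32\right) \left(-31\right) = \left(36 + 32\right) \left(-31\right) = 68 \left(-31\right) = -2108$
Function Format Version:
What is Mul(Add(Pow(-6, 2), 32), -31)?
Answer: -2108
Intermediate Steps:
Mul(Add(Pow(-6, 2), 32), -31) = Mul(Add(36, 32), -31) = Mul(68, -31) = -2108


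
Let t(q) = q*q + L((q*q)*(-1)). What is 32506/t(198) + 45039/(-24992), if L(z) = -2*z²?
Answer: -3146471693251/1745957039904 ≈ -1.8021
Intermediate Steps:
t(q) = q² - 2*q⁴ (t(q) = q*q - 2*q⁴ = q² - 2*q⁴)
32506/t(198) + 45039/(-24992) = 32506/(198² - 2*198⁴) + 45039/(-24992) = 32506/(39204 - 2*1536953616) + 45039*(-1/24992) = 32506/(39204 - 3073907232) - 45039/24992 = 32506/(-3073868028) - 45039/24992 = 32506*(-1/3073868028) - 45039/24992 = -16253/1536934014 - 45039/24992 = -3146471693251/1745957039904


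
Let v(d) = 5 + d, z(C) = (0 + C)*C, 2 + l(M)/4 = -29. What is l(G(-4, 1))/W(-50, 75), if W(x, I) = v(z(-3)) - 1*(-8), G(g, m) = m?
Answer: -62/11 ≈ -5.6364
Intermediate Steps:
l(M) = -124 (l(M) = -8 + 4*(-29) = -8 - 116 = -124)
z(C) = C**2 (z(C) = C*C = C**2)
W(x, I) = 22 (W(x, I) = (5 + (-3)**2) - 1*(-8) = (5 + 9) + 8 = 14 + 8 = 22)
l(G(-4, 1))/W(-50, 75) = -124/22 = -124*1/22 = -62/11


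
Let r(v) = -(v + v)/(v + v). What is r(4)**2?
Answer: 1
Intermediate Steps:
r(v) = -1 (r(v) = -2*v/(2*v) = -2*v*1/(2*v) = -1*1 = -1)
r(4)**2 = (-1)**2 = 1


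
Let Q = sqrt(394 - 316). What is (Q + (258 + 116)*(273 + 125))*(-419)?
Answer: -62368988 - 419*sqrt(78) ≈ -6.2373e+7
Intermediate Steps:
Q = sqrt(78) ≈ 8.8318
(Q + (258 + 116)*(273 + 125))*(-419) = (sqrt(78) + (258 + 116)*(273 + 125))*(-419) = (sqrt(78) + 374*398)*(-419) = (sqrt(78) + 148852)*(-419) = (148852 + sqrt(78))*(-419) = -62368988 - 419*sqrt(78)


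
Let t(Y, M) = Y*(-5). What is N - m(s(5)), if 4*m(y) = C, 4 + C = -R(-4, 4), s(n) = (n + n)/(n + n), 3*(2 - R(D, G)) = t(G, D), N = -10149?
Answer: -60875/6 ≈ -10146.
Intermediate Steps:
t(Y, M) = -5*Y
R(D, G) = 2 + 5*G/3 (R(D, G) = 2 - (-5)*G/3 = 2 + 5*G/3)
s(n) = 1 (s(n) = (2*n)/((2*n)) = (2*n)*(1/(2*n)) = 1)
C = -38/3 (C = -4 - (2 + (5/3)*4) = -4 - (2 + 20/3) = -4 - 1*26/3 = -4 - 26/3 = -38/3 ≈ -12.667)
m(y) = -19/6 (m(y) = (¼)*(-38/3) = -19/6)
N - m(s(5)) = -10149 - 1*(-19/6) = -10149 + 19/6 = -60875/6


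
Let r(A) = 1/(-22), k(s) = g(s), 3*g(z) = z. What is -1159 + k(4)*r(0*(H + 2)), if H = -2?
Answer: -38249/33 ≈ -1159.1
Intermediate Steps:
g(z) = z/3
k(s) = s/3
r(A) = -1/22
-1159 + k(4)*r(0*(H + 2)) = -1159 + ((1/3)*4)*(-1/22) = -1159 + (4/3)*(-1/22) = -1159 - 2/33 = -38249/33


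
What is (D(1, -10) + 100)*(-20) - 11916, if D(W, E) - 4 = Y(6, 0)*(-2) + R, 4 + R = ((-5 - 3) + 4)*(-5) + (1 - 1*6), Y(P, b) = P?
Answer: -13976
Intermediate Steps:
R = 11 (R = -4 + (((-5 - 3) + 4)*(-5) + (1 - 1*6)) = -4 + ((-8 + 4)*(-5) + (1 - 6)) = -4 + (-4*(-5) - 5) = -4 + (20 - 5) = -4 + 15 = 11)
D(W, E) = 3 (D(W, E) = 4 + (6*(-2) + 11) = 4 + (-12 + 11) = 4 - 1 = 3)
(D(1, -10) + 100)*(-20) - 11916 = (3 + 100)*(-20) - 11916 = 103*(-20) - 11916 = -2060 - 11916 = -13976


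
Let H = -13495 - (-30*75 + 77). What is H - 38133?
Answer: -49455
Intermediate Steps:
H = -11322 (H = -13495 - (-2250 + 77) = -13495 - 1*(-2173) = -13495 + 2173 = -11322)
H - 38133 = -11322 - 38133 = -49455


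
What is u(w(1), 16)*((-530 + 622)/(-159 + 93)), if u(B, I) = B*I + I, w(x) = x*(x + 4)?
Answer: -1472/11 ≈ -133.82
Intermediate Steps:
w(x) = x*(4 + x)
u(B, I) = I + B*I
u(w(1), 16)*((-530 + 622)/(-159 + 93)) = (16*(1 + 1*(4 + 1)))*((-530 + 622)/(-159 + 93)) = (16*(1 + 1*5))*(92/(-66)) = (16*(1 + 5))*(92*(-1/66)) = (16*6)*(-46/33) = 96*(-46/33) = -1472/11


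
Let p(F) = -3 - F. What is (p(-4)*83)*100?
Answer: 8300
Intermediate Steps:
(p(-4)*83)*100 = ((-3 - 1*(-4))*83)*100 = ((-3 + 4)*83)*100 = (1*83)*100 = 83*100 = 8300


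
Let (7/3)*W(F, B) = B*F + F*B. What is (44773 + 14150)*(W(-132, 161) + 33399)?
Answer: 894627909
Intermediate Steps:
W(F, B) = 6*B*F/7 (W(F, B) = 3*(B*F + F*B)/7 = 3*(B*F + B*F)/7 = 3*(2*B*F)/7 = 6*B*F/7)
(44773 + 14150)*(W(-132, 161) + 33399) = (44773 + 14150)*((6/7)*161*(-132) + 33399) = 58923*(-18216 + 33399) = 58923*15183 = 894627909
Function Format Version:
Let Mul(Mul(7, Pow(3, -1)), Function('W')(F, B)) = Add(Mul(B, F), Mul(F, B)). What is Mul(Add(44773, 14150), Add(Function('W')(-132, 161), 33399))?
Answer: 894627909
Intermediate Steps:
Function('W')(F, B) = Mul(Rational(6, 7), B, F) (Function('W')(F, B) = Mul(Rational(3, 7), Add(Mul(B, F), Mul(F, B))) = Mul(Rational(3, 7), Add(Mul(B, F), Mul(B, F))) = Mul(Rational(3, 7), Mul(2, B, F)) = Mul(Rational(6, 7), B, F))
Mul(Add(44773, 14150), Add(Function('W')(-132, 161), 33399)) = Mul(Add(44773, 14150), Add(Mul(Rational(6, 7), 161, -132), 33399)) = Mul(58923, Add(-18216, 33399)) = Mul(58923, 15183) = 894627909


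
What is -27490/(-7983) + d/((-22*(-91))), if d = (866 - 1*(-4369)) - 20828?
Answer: -69443939/15981966 ≈ -4.3451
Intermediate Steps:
d = -15593 (d = (866 + 4369) - 20828 = 5235 - 20828 = -15593)
-27490/(-7983) + d/((-22*(-91))) = -27490/(-7983) - 15593/((-22*(-91))) = -27490*(-1/7983) - 15593/2002 = 27490/7983 - 15593*1/2002 = 27490/7983 - 15593/2002 = -69443939/15981966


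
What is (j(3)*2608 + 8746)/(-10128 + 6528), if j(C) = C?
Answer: -1657/360 ≈ -4.6028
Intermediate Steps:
(j(3)*2608 + 8746)/(-10128 + 6528) = (3*2608 + 8746)/(-10128 + 6528) = (7824 + 8746)/(-3600) = 16570*(-1/3600) = -1657/360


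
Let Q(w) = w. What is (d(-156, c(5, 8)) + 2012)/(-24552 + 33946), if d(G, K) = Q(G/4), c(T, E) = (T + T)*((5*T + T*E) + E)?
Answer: 1973/9394 ≈ 0.21003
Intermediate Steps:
c(T, E) = 2*T*(E + 5*T + E*T) (c(T, E) = (2*T)*((5*T + E*T) + E) = (2*T)*(E + 5*T + E*T) = 2*T*(E + 5*T + E*T))
d(G, K) = G/4
(d(-156, c(5, 8)) + 2012)/(-24552 + 33946) = ((¼)*(-156) + 2012)/(-24552 + 33946) = (-39 + 2012)/9394 = 1973*(1/9394) = 1973/9394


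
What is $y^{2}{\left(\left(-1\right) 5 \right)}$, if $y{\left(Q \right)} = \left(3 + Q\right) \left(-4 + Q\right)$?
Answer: $324$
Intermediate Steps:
$y{\left(Q \right)} = \left(-4 + Q\right) \left(3 + Q\right)$
$y^{2}{\left(\left(-1\right) 5 \right)} = \left(-12 + \left(\left(-1\right) 5\right)^{2} - \left(-1\right) 5\right)^{2} = \left(-12 + \left(-5\right)^{2} - -5\right)^{2} = \left(-12 + 25 + 5\right)^{2} = 18^{2} = 324$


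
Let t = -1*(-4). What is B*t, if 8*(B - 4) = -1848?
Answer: -908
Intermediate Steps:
B = -227 (B = 4 + (⅛)*(-1848) = 4 - 231 = -227)
t = 4
B*t = -227*4 = -908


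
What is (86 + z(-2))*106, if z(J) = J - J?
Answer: 9116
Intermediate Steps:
z(J) = 0
(86 + z(-2))*106 = (86 + 0)*106 = 86*106 = 9116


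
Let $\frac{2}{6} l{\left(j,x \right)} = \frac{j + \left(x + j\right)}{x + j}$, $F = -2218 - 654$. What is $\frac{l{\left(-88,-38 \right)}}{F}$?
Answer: $- \frac{107}{60312} \approx -0.0017741$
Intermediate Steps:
$F = -2872$
$l{\left(j,x \right)} = \frac{3 \left(x + 2 j\right)}{j + x}$ ($l{\left(j,x \right)} = 3 \frac{j + \left(x + j\right)}{x + j} = 3 \frac{j + \left(j + x\right)}{j + x} = 3 \frac{x + 2 j}{j + x} = \frac{3 \left(x + 2 j\right)}{j + x}$)
$\frac{l{\left(-88,-38 \right)}}{F} = \frac{3 \frac{1}{-88 - 38} \left(-38 + 2 \left(-88\right)\right)}{-2872} = \frac{3 \left(-38 - 176\right)}{-126} \left(- \frac{1}{2872}\right) = 3 \left(- \frac{1}{126}\right) \left(-214\right) \left(- \frac{1}{2872}\right) = \frac{107}{21} \left(- \frac{1}{2872}\right) = - \frac{107}{60312}$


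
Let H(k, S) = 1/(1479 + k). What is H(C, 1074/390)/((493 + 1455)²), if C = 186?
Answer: 1/6318182160 ≈ 1.5827e-10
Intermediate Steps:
H(C, 1074/390)/((493 + 1455)²) = 1/((1479 + 186)*((493 + 1455)²)) = 1/(1665*(1948²)) = (1/1665)/3794704 = (1/1665)*(1/3794704) = 1/6318182160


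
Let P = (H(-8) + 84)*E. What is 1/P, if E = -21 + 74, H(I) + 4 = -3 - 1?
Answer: 1/4028 ≈ 0.00024826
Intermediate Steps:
H(I) = -8 (H(I) = -4 + (-3 - 1) = -4 - 4 = -8)
E = 53
P = 4028 (P = (-8 + 84)*53 = 76*53 = 4028)
1/P = 1/4028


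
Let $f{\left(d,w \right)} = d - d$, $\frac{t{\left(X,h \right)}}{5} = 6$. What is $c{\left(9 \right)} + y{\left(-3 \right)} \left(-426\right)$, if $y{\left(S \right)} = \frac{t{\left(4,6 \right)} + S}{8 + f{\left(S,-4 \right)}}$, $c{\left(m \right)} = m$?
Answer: $- \frac{5715}{4} \approx -1428.8$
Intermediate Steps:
$t{\left(X,h \right)} = 30$ ($t{\left(X,h \right)} = 5 \cdot 6 = 30$)
$f{\left(d,w \right)} = 0$
$y{\left(S \right)} = \frac{15}{4} + \frac{S}{8}$ ($y{\left(S \right)} = \frac{30 + S}{8 + 0} = \frac{30 + S}{8} = \left(30 + S\right) \frac{1}{8} = \frac{15}{4} + \frac{S}{8}$)
$c{\left(9 \right)} + y{\left(-3 \right)} \left(-426\right) = 9 + \left(\frac{15}{4} + \frac{1}{8} \left(-3\right)\right) \left(-426\right) = 9 + \left(\frac{15}{4} - \frac{3}{8}\right) \left(-426\right) = 9 + \frac{27}{8} \left(-426\right) = 9 - \frac{5751}{4} = - \frac{5715}{4}$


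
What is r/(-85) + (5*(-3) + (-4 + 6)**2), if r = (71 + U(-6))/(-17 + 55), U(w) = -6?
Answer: -7119/646 ≈ -11.020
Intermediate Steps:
r = 65/38 (r = (71 - 6)/(-17 + 55) = 65/38 ≈ 1.7105)
r/(-85) + (5*(-3) + (-4 + 6)**2) = (65/38)/(-85) + (5*(-3) + (-4 + 6)**2) = (65/38)*(-1/85) + (-15 + 2**2) = -13/646 + (-15 + 4) = -13/646 - 11 = -7119/646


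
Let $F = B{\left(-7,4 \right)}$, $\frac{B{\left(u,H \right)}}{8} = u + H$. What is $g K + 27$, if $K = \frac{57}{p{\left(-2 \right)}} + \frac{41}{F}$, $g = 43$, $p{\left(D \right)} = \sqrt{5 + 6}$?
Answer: $- \frac{1115}{24} + \frac{2451 \sqrt{11}}{11} \approx 692.55$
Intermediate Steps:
$p{\left(D \right)} = \sqrt{11}$
$B{\left(u,H \right)} = 8 H + 8 u$ ($B{\left(u,H \right)} = 8 \left(u + H\right) = 8 \left(H + u\right) = 8 H + 8 u$)
$F = -24$ ($F = 8 \cdot 4 + 8 \left(-7\right) = 32 - 56 = -24$)
$K = - \frac{41}{24} + \frac{57 \sqrt{11}}{11}$ ($K = \frac{57}{\sqrt{11}} + \frac{41}{-24} = 57 \frac{\sqrt{11}}{11} + 41 \left(- \frac{1}{24}\right) = \frac{57 \sqrt{11}}{11} - \frac{41}{24} = - \frac{41}{24} + \frac{57 \sqrt{11}}{11} \approx 15.478$)
$g K + 27 = 43 \left(- \frac{41}{24} + \frac{57 \sqrt{11}}{11}\right) + 27 = \left(- \frac{1763}{24} + \frac{2451 \sqrt{11}}{11}\right) + 27 = - \frac{1115}{24} + \frac{2451 \sqrt{11}}{11}$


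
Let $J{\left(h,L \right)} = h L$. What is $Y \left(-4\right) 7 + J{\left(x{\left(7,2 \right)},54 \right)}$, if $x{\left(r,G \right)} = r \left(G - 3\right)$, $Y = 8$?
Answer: $-602$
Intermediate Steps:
$x{\left(r,G \right)} = r \left(-3 + G\right)$
$J{\left(h,L \right)} = L h$
$Y \left(-4\right) 7 + J{\left(x{\left(7,2 \right)},54 \right)} = 8 \left(-4\right) 7 + 54 \cdot 7 \left(-3 + 2\right) = \left(-32\right) 7 + 54 \cdot 7 \left(-1\right) = -224 + 54 \left(-7\right) = -224 - 378 = -602$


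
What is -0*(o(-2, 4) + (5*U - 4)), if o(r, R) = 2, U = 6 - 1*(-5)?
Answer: 0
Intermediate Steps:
U = 11 (U = 6 + 5 = 11)
-0*(o(-2, 4) + (5*U - 4)) = -0*(2 + (5*11 - 4)) = -0*(2 + (55 - 4)) = -0*(2 + 51) = -0*53 = -11*0 = 0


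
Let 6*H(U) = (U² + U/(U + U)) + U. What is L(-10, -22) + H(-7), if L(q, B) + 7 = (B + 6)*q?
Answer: 1921/12 ≈ 160.08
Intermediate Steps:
L(q, B) = -7 + q*(6 + B) (L(q, B) = -7 + (B + 6)*q = -7 + (6 + B)*q = -7 + q*(6 + B))
H(U) = 1/12 + U/6 + U²/6 (H(U) = ((U² + U/(U + U)) + U)/6 = ((U² + U/((2*U))) + U)/6 = ((U² + (1/(2*U))*U) + U)/6 = ((U² + ½) + U)/6 = ((½ + U²) + U)/6 = (½ + U + U²)/6 = 1/12 + U/6 + U²/6)
L(-10, -22) + H(-7) = (-7 + 6*(-10) - 22*(-10)) + (1/12 + (⅙)*(-7) + (⅙)*(-7)²) = (-7 - 60 + 220) + (1/12 - 7/6 + (⅙)*49) = 153 + (1/12 - 7/6 + 49/6) = 153 + 85/12 = 1921/12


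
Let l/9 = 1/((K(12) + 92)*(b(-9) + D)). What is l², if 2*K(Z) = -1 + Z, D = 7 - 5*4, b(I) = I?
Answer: 9/511225 ≈ 1.7605e-5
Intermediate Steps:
D = -13 (D = 7 - 20 = -13)
K(Z) = -½ + Z/2 (K(Z) = (-1 + Z)/2 = -½ + Z/2)
l = -3/715 (l = 9/((((-½ + (½)*12) + 92)*(-9 - 13))) = 9/((((-½ + 6) + 92)*(-22))) = 9/(((11/2 + 92)*(-22))) = 9/(((195/2)*(-22))) = 9/(-2145) = 9*(-1/2145) = -3/715 ≈ -0.0041958)
l² = (-3/715)² = 9/511225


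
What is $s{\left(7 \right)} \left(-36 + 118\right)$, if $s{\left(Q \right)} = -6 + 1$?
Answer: $-410$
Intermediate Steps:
$s{\left(Q \right)} = -5$
$s{\left(7 \right)} \left(-36 + 118\right) = - 5 \left(-36 + 118\right) = \left(-5\right) 82 = -410$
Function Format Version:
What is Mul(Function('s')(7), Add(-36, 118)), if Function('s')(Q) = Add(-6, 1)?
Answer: -410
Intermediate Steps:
Function('s')(Q) = -5
Mul(Function('s')(7), Add(-36, 118)) = Mul(-5, Add(-36, 118)) = Mul(-5, 82) = -410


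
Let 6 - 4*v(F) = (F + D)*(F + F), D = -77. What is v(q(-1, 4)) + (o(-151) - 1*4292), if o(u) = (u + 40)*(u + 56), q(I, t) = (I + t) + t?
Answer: 12999/2 ≈ 6499.5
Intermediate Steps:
q(I, t) = I + 2*t
o(u) = (40 + u)*(56 + u)
v(F) = 3/2 - F*(-77 + F)/2 (v(F) = 3/2 - (F - 77)*(F + F)/4 = 3/2 - (-77 + F)*2*F/4 = 3/2 - F*(-77 + F)/2)
v(q(-1, 4)) + (o(-151) - 1*4292) = (3/2 - (-1 + 2*4)²/2 + 77*(-1 + 2*4)/2) + ((2240 + (-151)² + 96*(-151)) - 1*4292) = (3/2 - (-1 + 8)²/2 + 77*(-1 + 8)/2) + ((2240 + 22801 - 14496) - 4292) = (3/2 - ½*7² + (77/2)*7) + (10545 - 4292) = (3/2 - ½*49 + 539/2) + 6253 = (3/2 - 49/2 + 539/2) + 6253 = 493/2 + 6253 = 12999/2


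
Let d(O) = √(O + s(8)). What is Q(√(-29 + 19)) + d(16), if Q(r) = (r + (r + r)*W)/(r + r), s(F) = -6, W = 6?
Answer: 13/2 + √10 ≈ 9.6623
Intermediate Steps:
Q(r) = 13/2 (Q(r) = (r + (r + r)*6)/(r + r) = (r + (2*r)*6)/((2*r)) = (r + 12*r)*(1/(2*r)) = (13*r)*(1/(2*r)) = 13/2)
d(O) = √(-6 + O) (d(O) = √(O - 6) = √(-6 + O))
Q(√(-29 + 19)) + d(16) = 13/2 + √(-6 + 16) = 13/2 + √10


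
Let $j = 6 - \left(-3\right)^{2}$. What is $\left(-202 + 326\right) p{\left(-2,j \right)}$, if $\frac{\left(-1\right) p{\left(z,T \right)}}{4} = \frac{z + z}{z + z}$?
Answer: $-496$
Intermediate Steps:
$j = -3$ ($j = 6 - 9 = -3$)
$p{\left(z,T \right)} = -4$ ($p{\left(z,T \right)} = - 4 \frac{z + z}{z + z} = - 4 \frac{2 z}{2 z} = - 4 \cdot 2 z \frac{1}{2 z} = \left(-4\right) 1 = -4$)
$\left(-202 + 326\right) p{\left(-2,j \right)} = \left(-202 + 326\right) \left(-4\right) = 124 \left(-4\right) = -496$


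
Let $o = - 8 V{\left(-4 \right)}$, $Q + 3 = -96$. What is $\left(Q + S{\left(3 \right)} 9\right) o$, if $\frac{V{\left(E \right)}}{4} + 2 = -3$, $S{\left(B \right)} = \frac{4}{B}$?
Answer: $-13920$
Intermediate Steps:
$Q = -99$ ($Q = -3 - 96 = -99$)
$V{\left(E \right)} = -20$ ($V{\left(E \right)} = -8 + 4 \left(-3\right) = -8 - 12 = -20$)
$o = 160$ ($o = \left(-8\right) \left(-20\right) = 160$)
$\left(Q + S{\left(3 \right)} 9\right) o = \left(-99 + \frac{4}{3} \cdot 9\right) 160 = \left(-99 + 12\right) 160 = \left(-87\right) 160 = -13920$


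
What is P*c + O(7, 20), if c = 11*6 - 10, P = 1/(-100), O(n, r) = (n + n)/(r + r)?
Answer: -21/100 ≈ -0.21000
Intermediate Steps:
O(n, r) = n/r (O(n, r) = (2*n)/((2*r)) = (2*n)*(1/(2*r)) = n/r)
P = -1/100 ≈ -0.010000
c = 56 (c = 66 - 10 = 56)
P*c + O(7, 20) = -1/100*56 + 7/20 = -14/25 + 7*(1/20) = -14/25 + 7/20 = -21/100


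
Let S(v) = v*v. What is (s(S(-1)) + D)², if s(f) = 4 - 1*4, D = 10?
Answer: 100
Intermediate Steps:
S(v) = v²
s(f) = 0 (s(f) = 4 - 4 = 0)
(s(S(-1)) + D)² = (0 + 10)² = 10² = 100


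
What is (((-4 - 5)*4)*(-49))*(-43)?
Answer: -75852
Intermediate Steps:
(((-4 - 5)*4)*(-49))*(-43) = (-9*4*(-49))*(-43) = -36*(-49)*(-43) = 1764*(-43) = -75852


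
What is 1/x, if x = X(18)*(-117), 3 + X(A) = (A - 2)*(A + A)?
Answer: -1/67041 ≈ -1.4916e-5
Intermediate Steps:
X(A) = -3 + 2*A*(-2 + A) (X(A) = -3 + (A - 2)*(A + A) = -3 + (-2 + A)*(2*A) = -3 + 2*A*(-2 + A))
x = -67041 (x = (-3 - 4*18 + 2*18**2)*(-117) = (-3 - 72 + 2*324)*(-117) = (-3 - 72 + 648)*(-117) = 573*(-117) = -67041)
1/x = 1/(-67041) = -1/67041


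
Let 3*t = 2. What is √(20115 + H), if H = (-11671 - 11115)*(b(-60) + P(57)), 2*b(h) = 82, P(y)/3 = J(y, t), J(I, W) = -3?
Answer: I*√709037 ≈ 842.04*I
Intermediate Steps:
t = ⅔ (t = (⅓)*2 = ⅔ ≈ 0.66667)
P(y) = -9 (P(y) = 3*(-3) = -9)
b(h) = 41 (b(h) = (½)*82 = 41)
H = -729152 (H = (-11671 - 11115)*(41 - 9) = -22786*32 = -729152)
√(20115 + H) = √(20115 - 729152) = √(-709037) = I*√709037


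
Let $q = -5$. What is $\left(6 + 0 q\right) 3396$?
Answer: $20376$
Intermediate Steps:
$\left(6 + 0 q\right) 3396 = \left(6 + 0 \left(-5\right)\right) 3396 = \left(6 + 0\right) 3396 = 6 \cdot 3396 = 20376$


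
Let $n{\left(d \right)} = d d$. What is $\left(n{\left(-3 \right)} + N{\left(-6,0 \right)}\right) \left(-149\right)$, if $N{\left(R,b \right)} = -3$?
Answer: $-894$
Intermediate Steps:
$n{\left(d \right)} = d^{2}$
$\left(n{\left(-3 \right)} + N{\left(-6,0 \right)}\right) \left(-149\right) = \left(\left(-3\right)^{2} - 3\right) \left(-149\right) = \left(9 - 3\right) \left(-149\right) = 6 \left(-149\right) = -894$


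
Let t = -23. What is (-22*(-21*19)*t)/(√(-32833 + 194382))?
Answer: -201894*√161549/161549 ≈ -502.31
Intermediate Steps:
(-22*(-21*19)*t)/(√(-32833 + 194382)) = (-22*(-21*19)*(-23))/(√(-32833 + 194382)) = (-(-8778)*(-23))/(√161549) = (-22*9177)*(√161549/161549) = -201894*√161549/161549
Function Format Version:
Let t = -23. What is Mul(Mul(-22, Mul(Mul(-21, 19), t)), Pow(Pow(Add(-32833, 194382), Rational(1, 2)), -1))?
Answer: Mul(Rational(-201894, 161549), Pow(161549, Rational(1, 2))) ≈ -502.31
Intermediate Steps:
Mul(Mul(-22, Mul(Mul(-21, 19), t)), Pow(Pow(Add(-32833, 194382), Rational(1, 2)), -1)) = Mul(Mul(-22, Mul(Mul(-21, 19), -23)), Pow(Pow(Add(-32833, 194382), Rational(1, 2)), -1)) = Mul(Mul(-22, Mul(-399, -23)), Pow(Pow(161549, Rational(1, 2)), -1)) = Mul(Mul(-22, 9177), Mul(Rational(1, 161549), Pow(161549, Rational(1, 2)))) = Mul(-201894, Mul(Rational(1, 161549), Pow(161549, Rational(1, 2)))) = Mul(Rational(-201894, 161549), Pow(161549, Rational(1, 2)))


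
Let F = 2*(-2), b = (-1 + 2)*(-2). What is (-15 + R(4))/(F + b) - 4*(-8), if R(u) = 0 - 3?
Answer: 35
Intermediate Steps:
b = -2 (b = 1*(-2) = -2)
R(u) = -3
F = -4
(-15 + R(4))/(F + b) - 4*(-8) = (-15 - 3)/(-4 - 2) - 4*(-8) = -18/(-6) + 32 = -18*(-1/6) + 32 = 3 + 32 = 35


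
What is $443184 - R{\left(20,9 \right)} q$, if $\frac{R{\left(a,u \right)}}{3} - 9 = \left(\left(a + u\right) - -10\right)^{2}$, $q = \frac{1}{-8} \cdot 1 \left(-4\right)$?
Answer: $440889$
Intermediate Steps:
$q = \frac{1}{2}$ ($q = \left(- \frac{1}{8}\right) 1 \left(-4\right) = \left(- \frac{1}{8}\right) \left(-4\right) = \frac{1}{2} \approx 0.5$)
$R{\left(a,u \right)} = 27 + 3 \left(10 + a + u\right)^{2}$ ($R{\left(a,u \right)} = 27 + 3 \left(\left(a + u\right) - -10\right)^{2} = 27 + 3 \left(\left(a + u\right) + 10\right)^{2} = 27 + 3 \left(10 + a + u\right)^{2}$)
$443184 - R{\left(20,9 \right)} q = 443184 - \left(27 + 3 \left(10 + 20 + 9\right)^{2}\right) \frac{1}{2} = 443184 - \left(27 + 3 \cdot 39^{2}\right) \frac{1}{2} = 443184 - \left(27 + 3 \cdot 1521\right) \frac{1}{2} = 443184 - \left(27 + 4563\right) \frac{1}{2} = 443184 - 4590 \cdot \frac{1}{2} = 443184 - 2295 = 440889$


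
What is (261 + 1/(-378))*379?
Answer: 37391003/378 ≈ 98918.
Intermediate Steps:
(261 + 1/(-378))*379 = (261 - 1/378)*379 = (98657/378)*379 = 37391003/378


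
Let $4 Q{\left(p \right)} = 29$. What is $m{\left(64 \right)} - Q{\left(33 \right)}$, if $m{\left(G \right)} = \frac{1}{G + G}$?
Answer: $- \frac{927}{128} \approx -7.2422$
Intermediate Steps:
$Q{\left(p \right)} = \frac{29}{4}$ ($Q{\left(p \right)} = \frac{1}{4} \cdot 29 = \frac{29}{4}$)
$m{\left(G \right)} = \frac{1}{2 G}$
$m{\left(64 \right)} - Q{\left(33 \right)} = \frac{1}{2 \cdot 64} - \frac{29}{4} = \frac{1}{2} \cdot \frac{1}{64} - \frac{29}{4} = \frac{1}{128} - \frac{29}{4} = - \frac{927}{128}$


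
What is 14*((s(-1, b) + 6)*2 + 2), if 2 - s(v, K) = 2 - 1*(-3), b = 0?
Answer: 112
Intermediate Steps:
s(v, K) = -3 (s(v, K) = 2 - (2 - 1*(-3)) = 2 - (2 + 3) = 2 - 1*5 = 2 - 5 = -3)
14*((s(-1, b) + 6)*2 + 2) = 14*((-3 + 6)*2 + 2) = 14*(3*2 + 2) = 14*(6 + 2) = 14*8 = 112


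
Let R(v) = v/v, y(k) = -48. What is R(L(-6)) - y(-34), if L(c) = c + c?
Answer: 49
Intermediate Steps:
L(c) = 2*c
R(v) = 1
R(L(-6)) - y(-34) = 1 - 1*(-48) = 1 + 48 = 49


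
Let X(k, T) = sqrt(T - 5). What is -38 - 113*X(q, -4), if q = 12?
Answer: -38 - 339*I ≈ -38.0 - 339.0*I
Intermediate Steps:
X(k, T) = sqrt(-5 + T)
-38 - 113*X(q, -4) = -38 - 113*sqrt(-5 - 4) = -38 - 339*I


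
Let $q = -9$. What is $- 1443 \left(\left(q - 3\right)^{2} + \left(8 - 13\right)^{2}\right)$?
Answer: $-243867$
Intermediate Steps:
$- 1443 \left(\left(q - 3\right)^{2} + \left(8 - 13\right)^{2}\right) = - 1443 \left(\left(-9 - 3\right)^{2} + \left(8 - 13\right)^{2}\right) = - 1443 \left(\left(-12\right)^{2} + \left(-5\right)^{2}\right) = - 1443 \left(144 + 25\right) = \left(-1443\right) 169 = -243867$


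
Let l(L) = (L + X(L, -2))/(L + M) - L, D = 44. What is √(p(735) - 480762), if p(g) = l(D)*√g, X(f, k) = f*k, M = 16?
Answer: √(-108171450 - 70455*√15)/15 ≈ 694.24*I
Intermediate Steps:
l(L) = -L - L/(16 + L) (l(L) = (L + L*(-2))/(L + 16) - L = (L - 2*L)/(16 + L) - L = (-L)/(16 + L) - L = -L/(16 + L) - L = -L - L/(16 + L))
p(g) = -671*√g/15 (p(g) = (44*(-17 - 1*44)/(16 + 44))*√g = (44*(-17 - 44)/60)*√g = (44*(1/60)*(-61))*√g = -671*√g/15)
√(p(735) - 480762) = √(-4697*√15/15 - 480762) = √(-480762 - 4697*√15/15)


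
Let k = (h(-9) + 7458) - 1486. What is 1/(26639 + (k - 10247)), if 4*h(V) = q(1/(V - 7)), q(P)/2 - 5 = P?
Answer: 32/715727 ≈ 4.4710e-5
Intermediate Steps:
q(P) = 10 + 2*P
h(V) = 5/2 + 1/(2*(-7 + V)) (h(V) = (10 + 2/(V - 7))/4 = (10 + 2/(-7 + V))/4 = 5/2 + 1/(2*(-7 + V)))
k = 191183/32 (k = ((-34 + 5*(-9))/(2*(-7 - 9)) + 7458) - 1486 = ((½)*(-34 - 45)/(-16) + 7458) - 1486 = ((½)*(-1/16)*(-79) + 7458) - 1486 = (79/32 + 7458) - 1486 = 238735/32 - 1486 = 191183/32 ≈ 5974.5)
1/(26639 + (k - 10247)) = 1/(26639 + (191183/32 - 10247)) = 1/(26639 - 136721/32) = 1/(715727/32) = 32/715727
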